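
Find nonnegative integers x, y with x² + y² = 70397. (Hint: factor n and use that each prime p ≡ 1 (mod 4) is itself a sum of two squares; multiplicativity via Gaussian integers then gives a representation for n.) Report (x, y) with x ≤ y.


Step 1: Factor n = 70397 = 17 · 41 · 101.
Step 2: Check the mod-4 condition on each prime factor: 17 ≡ 1 (mod 4), exponent 1; 41 ≡ 1 (mod 4), exponent 1; 101 ≡ 1 (mod 4), exponent 1.
All primes ≡ 3 (mod 4) appear to even exponent (or don't appear), so by the two-squares theorem n IS expressible as a sum of two squares.
Step 3: Build a representation. Here n = 17 · 41 · 101 is a product of primes ≡ 1 (mod 4). Each prime p ≡ 1 (mod 4) is itself a sum of two squares; find a² by testing p − a² for a perfect square:
  17: 17 − 1² = 16 = 4² ⇒ 17 = 1² + 4².
  41: 41 − 1² = 40, 41 − 2² = 37, 41 − 3² = 32, 41 − 4² = 25 = 5² ⇒ 41 = 4² + 5².
  101: 101 − 1² = 100 = 10² ⇒ 101 = 1² + 10².
  Combine using the Brahmagupta–Fibonacci identity (a² + b²)(c² + d²) = (ac − bd)² + (ad + bc)² = (ac + bd)² + (ad − bc)²:
  17 · 41 = 697: from (1² + 4²)(4² + 5²), take (1·4 − 4·5, 1·5 + 4·4) = (4 − 20, 5 + 16) = (-16, 21); dropping signs (only squares matter) gives (16, 21); check 16² + 21² = 256 + 441 = 697 ✓.
  697 · 101 = 70397: from (16² + 21²)(1² + 10²), take (16·1 − 21·10, 16·10 + 21·1) = (16 − 210, 160 + 21) = (-194, 181); dropping signs (only squares matter) gives (194, 181); check 194² + 181² = 37636 + 32761 = 70397 ✓.
Step 4: Order so x ≤ y and verify: 181² + 194² = 32761 + 37636 = 70397 = n. ✓

n = 70397 = 181² + 194² (one valid representation with x ≤ y).


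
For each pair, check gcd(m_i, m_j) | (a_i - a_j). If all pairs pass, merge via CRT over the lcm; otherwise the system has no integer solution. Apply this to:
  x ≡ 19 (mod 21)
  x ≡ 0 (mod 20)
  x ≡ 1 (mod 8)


Moduli 21, 20, 8 are not pairwise coprime, so CRT works modulo lcm(m_i) when all pairwise compatibility conditions hold.
Pairwise compatibility: gcd(m_i, m_j) must divide a_i - a_j for every pair.
Merge one congruence at a time:
  Start: x ≡ 19 (mod 21).
  Combine with x ≡ 0 (mod 20): gcd(21, 20) = 1; 0 - 19 = -19, which IS divisible by 1, so compatible.
    Write x = 19 + 21·t and substitute into x ≡ 0 (mod 20): 21·t ≡ 0 − 19 = -19 (mod 20).
    Reduce coefficients mod 20: 1·t ≡ 1 (mod 20).
    So t ≡ 1 (mod 20).
    Then x = 19 + 21·1 = 40, valid modulo lcm(21, 20) = 420: x ≡ 40 (mod 420).
  Combine with x ≡ 1 (mod 8): gcd(420, 8) = 4, and 1 - 40 = -39 is NOT divisible by 4.
    ⇒ system is inconsistent (no integer solution).

No solution (the system is inconsistent).


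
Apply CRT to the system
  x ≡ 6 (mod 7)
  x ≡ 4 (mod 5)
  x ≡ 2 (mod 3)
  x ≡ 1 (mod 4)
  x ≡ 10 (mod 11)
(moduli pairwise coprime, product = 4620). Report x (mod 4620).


Product of moduli M = 7 · 5 · 3 · 4 · 11 = 4620.
Merge one congruence at a time:
  Start: x ≡ 6 (mod 7).
  Combine with x ≡ 4 (mod 5); new modulus lcm = 35.
    Write x = 6 + 7·t and substitute into x ≡ 4 (mod 5): 7·t ≡ 4 − 6 = -2 (mod 5).
    Reduce coefficients mod 5: 2·t ≡ 3 (mod 5).
    The inverse of 2 mod 5 is 3 (since 2·3 = 6 = 1·5 + 1), so t ≡ 3·3 = 9 ≡ 4 (mod 5).
    Then x = 6 + 7·4 = 34, valid modulo lcm(7, 5) = 35: x ≡ 34 (mod 35).
  Combine with x ≡ 2 (mod 3); new modulus lcm = 105.
    Write x = 34 + 35·t and substitute into x ≡ 2 (mod 3): 35·t ≡ 2 − 34 = -32 (mod 3).
    Reduce coefficients mod 3: 2·t ≡ 1 (mod 3).
    The inverse of 2 mod 3 is 2 (since 2·2 = 4 = 1·3 + 1), so t ≡ 2·1 = 2 ≡ 2 (mod 3).
    Then x = 34 + 35·2 = 104, valid modulo lcm(35, 3) = 105: x ≡ 104 (mod 105).
  Combine with x ≡ 1 (mod 4); new modulus lcm = 420.
    Write x = 104 + 105·t and substitute into x ≡ 1 (mod 4): 105·t ≡ 1 − 104 = -103 (mod 4).
    Reduce coefficients mod 4: 1·t ≡ 1 (mod 4).
    So t ≡ 1 (mod 4).
    Then x = 104 + 105·1 = 209, valid modulo lcm(105, 4) = 420: x ≡ 209 (mod 420).
  Combine with x ≡ 10 (mod 11); new modulus lcm = 4620.
    Write x = 209 + 420·t and substitute into x ≡ 10 (mod 11): 420·t ≡ 10 − 209 = -199 (mod 11).
    Reduce coefficients mod 11: 2·t ≡ 10 (mod 11).
    The inverse of 2 mod 11 is 6 (since 2·6 = 12 = 1·11 + 1), so t ≡ 6·10 = 60 ≡ 5 (mod 11).
    Then x = 209 + 420·5 = 2309, valid modulo lcm(420, 11) = 4620: x ≡ 2309 (mod 4620).
Verify against each original: 2309 mod 7 = 6, 2309 mod 5 = 4, 2309 mod 3 = 2, 2309 mod 4 = 1, 2309 mod 11 = 10.

x ≡ 2309 (mod 4620).


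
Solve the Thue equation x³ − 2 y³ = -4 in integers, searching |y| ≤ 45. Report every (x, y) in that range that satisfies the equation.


The equation is x³ - 2y³ = -4. For fixed y, x³ = 2·y³ − 4, so a solution requires the RHS to be a perfect cube.
Strategy: iterate y from -45 to 45, compute RHS = 2·y³ − 4, and check whether it is a (positive or negative) perfect cube.
Check small values of y:
  y = 0: RHS = -4 is not a perfect cube.
  y = 1: RHS = -2 is not a perfect cube.
  y = -1: RHS = -6 is not a perfect cube.
  y = 2: RHS = 12 is not a perfect cube.
  y = -2: RHS = -20 is not a perfect cube.
  y = 3: RHS = 50 is not a perfect cube.
  y = -3: RHS = -58 is not a perfect cube.
Continuing the search up to |y| = 45 finds no solutions either.
No (x, y) in the scanned range satisfies the equation.

No integer solutions with |y| ≤ 45.


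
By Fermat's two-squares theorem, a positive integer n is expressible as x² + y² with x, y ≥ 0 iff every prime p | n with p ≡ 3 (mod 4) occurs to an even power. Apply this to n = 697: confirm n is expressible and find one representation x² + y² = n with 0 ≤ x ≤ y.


Step 1: Factor n = 697 = 17 · 41.
Step 2: Check the mod-4 condition on each prime factor: 17 ≡ 1 (mod 4), exponent 1; 41 ≡ 1 (mod 4), exponent 1.
All primes ≡ 3 (mod 4) appear to even exponent (or don't appear), so by the two-squares theorem n IS expressible as a sum of two squares.
Step 3: Build a representation. Here n = 17 · 41 is a product of primes ≡ 1 (mod 4). Each prime p ≡ 1 (mod 4) is itself a sum of two squares; find a² by testing p − a² for a perfect square:
  17: 17 − 1² = 16 = 4² ⇒ 17 = 1² + 4².
  41: 41 − 1² = 40, 41 − 2² = 37, 41 − 3² = 32, 41 − 4² = 25 = 5² ⇒ 41 = 4² + 5².
  Combine using the Brahmagupta–Fibonacci identity (a² + b²)(c² + d²) = (ac − bd)² + (ad + bc)² = (ac + bd)² + (ad − bc)²:
  17 · 41 = 697: from (1² + 4²)(4² + 5²), take (1·4 − 4·5, 1·5 + 4·4) = (4 − 20, 5 + 16) = (-16, 21); dropping signs (only squares matter) gives (16, 21); check 16² + 21² = 256 + 441 = 697 ✓.
Step 4: Order so x ≤ y and verify: 16² + 21² = 256 + 441 = 697 = n. ✓

n = 697 = 16² + 21² (one valid representation with x ≤ y).


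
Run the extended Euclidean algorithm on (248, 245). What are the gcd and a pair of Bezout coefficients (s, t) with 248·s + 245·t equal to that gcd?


Euclidean algorithm on (248, 245) — divide until remainder is 0:
  248 = 1 · 245 + 3
  245 = 81 · 3 + 2
  3 = 1 · 2 + 1
  2 = 2 · 1 + 0
gcd(248, 245) = 1.
Track Bezout coefficients alongside the remainders: start with r₀ = 248 = a·1 + b·0 (s = 1, t = 0) and r₁ = 245 = a·0 + b·1 (s = 0, t = 1); each new remainder r_{k+1} = r_{k-1} − q_k·r_k inherits s_{k+1} = s_{k-1} − q_k·s_k, t_{k+1} = t_{k-1} − q_k·t_k, so r_k = a·s_k + b·t_k at every step:
  q = 1: r = 3, s = 1 − 1·0 = 1, t = 0 − 1·1 = -1  (check: 248·1 + 245·(-1) = 3)
  q = 81: r = 2, s = 0 − 81·1 = -81, t = 1 − 81·(-1) = 82  (check: 248·(-81) + 245·82 = 2)
  q = 1: r = 1, s = 1 − 1·(-81) = 82, t = -1 − 1·82 = -83  (check: 248·82 + 245·(-83) = 1)
The row with r = 1 (the gcd) gives the Bezout coefficients s = 82, t = -83.
Result: 248 · (82) + 245 · (-83) = 1.

gcd(248, 245) = 1; s = 82, t = -83 (check: 248·82 + 245·(-83) = 1).


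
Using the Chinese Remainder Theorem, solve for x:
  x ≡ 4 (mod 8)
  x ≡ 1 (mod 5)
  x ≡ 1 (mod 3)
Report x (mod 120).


Moduli 8, 5, 3 are pairwise coprime; by CRT there is a unique solution modulo M = 8 · 5 · 3 = 120.
Solve pairwise, accumulating the modulus:
  Start with x ≡ 4 (mod 8).
  Combine with x ≡ 1 (mod 5): since gcd(8, 5) = 1, we get a unique residue mod 40.
    Write x = 4 + 8·t and substitute into x ≡ 1 (mod 5): 8·t ≡ 1 − 4 = -3 (mod 5).
    Reduce coefficients mod 5: 3·t ≡ 2 (mod 5).
    The inverse of 3 mod 5 is 2 (since 3·2 = 6 = 1·5 + 1), so t ≡ 2·2 = 4 ≡ 4 (mod 5).
    Then x = 4 + 8·4 = 36, valid modulo lcm(8, 5) = 40: x ≡ 36 (mod 40).
  Combine with x ≡ 1 (mod 3): since gcd(40, 3) = 1, we get a unique residue mod 120.
    Write x = 36 + 40·t and substitute into x ≡ 1 (mod 3): 40·t ≡ 1 − 36 = -35 (mod 3).
    Reduce coefficients mod 3: 1·t ≡ 1 (mod 3).
    So t ≡ 1 (mod 3).
    Then x = 36 + 40·1 = 76, valid modulo lcm(40, 3) = 120: x ≡ 76 (mod 120).
Verify: 76 mod 8 = 4 ✓, 76 mod 5 = 1 ✓, 76 mod 3 = 1 ✓.

x ≡ 76 (mod 120).


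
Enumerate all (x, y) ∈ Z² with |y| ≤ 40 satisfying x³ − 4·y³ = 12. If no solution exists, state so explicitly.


The equation is x³ - 4y³ = 12. For fixed y, x³ = 4·y³ + 12, so a solution requires the RHS to be a perfect cube.
Strategy: iterate y from -40 to 40, compute RHS = 4·y³ + 12, and check whether it is a (positive or negative) perfect cube.
Check small values of y:
  y = 0: RHS = 12 is not a perfect cube.
  y = 1: RHS = 16 is not a perfect cube.
  y = -1: RHS = 8 = (2)³ ⇒ x = 2 works.
  y = 2: RHS = 44 is not a perfect cube.
  y = -2: RHS = -20 is not a perfect cube.
  y = 3: RHS = 120 is not a perfect cube.
  y = -3: RHS = -96 is not a perfect cube.
Continuing, at y = 5: RHS = 512 = (8)³ ⇒ x = 8 works.
Searching the remaining y in |y| ≤ 40 finds no further solutions.
Collected solutions: (2, -1), (8, 5).

Solutions (with |y| ≤ 40): (2, -1), (8, 5).


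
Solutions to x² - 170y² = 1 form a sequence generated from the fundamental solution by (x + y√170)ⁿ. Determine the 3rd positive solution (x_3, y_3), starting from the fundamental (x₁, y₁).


Step 1: Find the fundamental solution (x₁, y₁) of x² - 170y² = 1.
  Expand √170 as a continued fraction. a₀ = ⌊√170⌋ = 13; iterate m_{k+1} = d_k·a_k − m_k, d_{k+1} = (170 − m_{k+1}²)/d_k, a_{k+1} = ⌊(a₀ + m_{k+1})/d_{k+1}⌋ (starting m₀ = 0, d₀ = 1), with convergents p_k = a_k·p_{k-1} + p_{k-2}, q_k = a_k·q_{k-1} + q_{k-2} (p₋₁ = 1, q₋₁ = 0):
  k = 0: a₀ = 13; p₀/q₀ = 13/1; p₀² − 170·q₀² = 169 − 170 = -1.
  k = 1: m = 13, d = 1, a = ⌊(13 + 13)/1⌋ = 26; p/q = (26·13 + 1)/(26·1 + 0) = 339/26; p² − 170·q² = 114921 − 114920 = 1.
  The first convergent with p² − 170·q² = 1 gives the fundamental solution (x₁, y₁) = (339, 26).
Step 2: Apply the recurrence (x_{n+1}, y_{n+1}) = (x₁x_n + 170y₁y_n, x₁y_n + y₁x_n) repeatedly.
  From (x_1, y_1) = (339, 26): x_2 = 339·339 + 170·26·26 = 229841; y_2 = 339·26 + 26·339 = 17628.
  From (x_2, y_2) = (229841, 17628): x_3 = 339·229841 + 170·26·17628 = 155831859; y_3 = 339·17628 + 26·229841 = 11951758.
Step 3: Verify x_3² - 170·y_3² = 24283568279395881 - 24283568279395880 = 1 (should be 1). ✓

(x_1, y_1) = (339, 26); (x_3, y_3) = (155831859, 11951758).


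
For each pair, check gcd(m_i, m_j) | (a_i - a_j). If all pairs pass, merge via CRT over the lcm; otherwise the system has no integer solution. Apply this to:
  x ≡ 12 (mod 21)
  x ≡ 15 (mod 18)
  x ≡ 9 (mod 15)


Moduli 21, 18, 15 are not pairwise coprime, so CRT works modulo lcm(m_i) when all pairwise compatibility conditions hold.
Pairwise compatibility: gcd(m_i, m_j) must divide a_i - a_j for every pair.
Merge one congruence at a time:
  Start: x ≡ 12 (mod 21).
  Combine with x ≡ 15 (mod 18): gcd(21, 18) = 3; 15 - 12 = 3, which IS divisible by 3, so compatible.
    Write x = 12 + 21·t and substitute into x ≡ 15 (mod 18): 21·t ≡ 15 − 12 = 3 (mod 18).
    Divide the congruence (and modulus) by g = 3: 7·t ≡ 1 (mod 6).
    Reduce coefficients mod 6: 1·t ≡ 1 (mod 6).
    So t ≡ 1 (mod 6).
    Then x = 12 + 21·1 = 33, valid modulo lcm(21, 18) = 126: x ≡ 33 (mod 126).
  Combine with x ≡ 9 (mod 15): gcd(126, 15) = 3; 9 - 33 = -24, which IS divisible by 3, so compatible.
    Write x = 33 + 126·t and substitute into x ≡ 9 (mod 15): 126·t ≡ 9 − 33 = -24 (mod 15).
    Divide the congruence (and modulus) by g = 3: 42·t ≡ -8 (mod 5).
    Reduce coefficients mod 5: 2·t ≡ 2 (mod 5).
    The inverse of 2 mod 5 is 3 (since 2·3 = 6 = 1·5 + 1), so t ≡ 3·2 = 6 ≡ 1 (mod 5).
    Then x = 33 + 126·1 = 159, valid modulo lcm(126, 15) = 630: x ≡ 159 (mod 630).
Verify: 159 mod 21 = 12, 159 mod 18 = 15, 159 mod 15 = 9.

x ≡ 159 (mod 630).


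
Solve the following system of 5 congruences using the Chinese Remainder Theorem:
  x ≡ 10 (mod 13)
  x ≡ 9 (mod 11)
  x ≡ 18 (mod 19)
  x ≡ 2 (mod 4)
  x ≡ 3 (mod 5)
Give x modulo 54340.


Product of moduli M = 13 · 11 · 19 · 4 · 5 = 54340.
Merge one congruence at a time:
  Start: x ≡ 10 (mod 13).
  Combine with x ≡ 9 (mod 11); new modulus lcm = 143.
    Write x = 10 + 13·t and substitute into x ≡ 9 (mod 11): 13·t ≡ 9 − 10 = -1 (mod 11).
    Reduce coefficients mod 11: 2·t ≡ 10 (mod 11).
    The inverse of 2 mod 11 is 6 (since 2·6 = 12 = 1·11 + 1), so t ≡ 6·10 = 60 ≡ 5 (mod 11).
    Then x = 10 + 13·5 = 75, valid modulo lcm(13, 11) = 143: x ≡ 75 (mod 143).
  Combine with x ≡ 18 (mod 19); new modulus lcm = 2717.
    Write x = 75 + 143·t and substitute into x ≡ 18 (mod 19): 143·t ≡ 18 − 75 = -57 (mod 19).
    Reduce coefficients mod 19: 10·t ≡ 0 (mod 19).
    The inverse of 10 mod 19 is 2 (since 10·2 = 20 = 1·19 + 1), so t ≡ 2·0 = 0 ≡ 0 (mod 19).
    Then x = 75 + 143·0 = 75, valid modulo lcm(143, 19) = 2717: x ≡ 75 (mod 2717).
  Combine with x ≡ 2 (mod 4); new modulus lcm = 10868.
    Write x = 75 + 2717·t and substitute into x ≡ 2 (mod 4): 2717·t ≡ 2 − 75 = -73 (mod 4).
    Reduce coefficients mod 4: 1·t ≡ 3 (mod 4).
    So t ≡ 3 (mod 4).
    Then x = 75 + 2717·3 = 8226, valid modulo lcm(2717, 4) = 10868: x ≡ 8226 (mod 10868).
  Combine with x ≡ 3 (mod 5); new modulus lcm = 54340.
    Write x = 8226 + 10868·t and substitute into x ≡ 3 (mod 5): 10868·t ≡ 3 − 8226 = -8223 (mod 5).
    Reduce coefficients mod 5: 3·t ≡ 2 (mod 5).
    The inverse of 3 mod 5 is 2 (since 3·2 = 6 = 1·5 + 1), so t ≡ 2·2 = 4 ≡ 4 (mod 5).
    Then x = 8226 + 10868·4 = 51698, valid modulo lcm(10868, 5) = 54340: x ≡ 51698 (mod 54340).
Verify against each original: 51698 mod 13 = 10, 51698 mod 11 = 9, 51698 mod 19 = 18, 51698 mod 4 = 2, 51698 mod 5 = 3.

x ≡ 51698 (mod 54340).


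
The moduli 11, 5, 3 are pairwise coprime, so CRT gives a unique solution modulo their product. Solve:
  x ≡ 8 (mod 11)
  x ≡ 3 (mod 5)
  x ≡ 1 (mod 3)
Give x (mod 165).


Moduli 11, 5, 3 are pairwise coprime; by CRT there is a unique solution modulo M = 11 · 5 · 3 = 165.
Solve pairwise, accumulating the modulus:
  Start with x ≡ 8 (mod 11).
  Combine with x ≡ 3 (mod 5): since gcd(11, 5) = 1, we get a unique residue mod 55.
    Write x = 8 + 11·t and substitute into x ≡ 3 (mod 5): 11·t ≡ 3 − 8 = -5 (mod 5).
    Reduce coefficients mod 5: 1·t ≡ 0 (mod 5).
    So t ≡ 0 (mod 5).
    Then x = 8 + 11·0 = 8, valid modulo lcm(11, 5) = 55: x ≡ 8 (mod 55).
  Combine with x ≡ 1 (mod 3): since gcd(55, 3) = 1, we get a unique residue mod 165.
    Write x = 8 + 55·t and substitute into x ≡ 1 (mod 3): 55·t ≡ 1 − 8 = -7 (mod 3).
    Reduce coefficients mod 3: 1·t ≡ 2 (mod 3).
    So t ≡ 2 (mod 3).
    Then x = 8 + 55·2 = 118, valid modulo lcm(55, 3) = 165: x ≡ 118 (mod 165).
Verify: 118 mod 11 = 8 ✓, 118 mod 5 = 3 ✓, 118 mod 3 = 1 ✓.

x ≡ 118 (mod 165).


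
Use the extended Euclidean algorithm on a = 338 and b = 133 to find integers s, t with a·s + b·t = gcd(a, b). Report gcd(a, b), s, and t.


Euclidean algorithm on (338, 133) — divide until remainder is 0:
  338 = 2 · 133 + 72
  133 = 1 · 72 + 61
  72 = 1 · 61 + 11
  61 = 5 · 11 + 6
  11 = 1 · 6 + 5
  6 = 1 · 5 + 1
  5 = 5 · 1 + 0
gcd(338, 133) = 1.
Track Bezout coefficients alongside the remainders: start with r₀ = 338 = a·1 + b·0 (s = 1, t = 0) and r₁ = 133 = a·0 + b·1 (s = 0, t = 1); each new remainder r_{k+1} = r_{k-1} − q_k·r_k inherits s_{k+1} = s_{k-1} − q_k·s_k, t_{k+1} = t_{k-1} − q_k·t_k, so r_k = a·s_k + b·t_k at every step:
  q = 2: r = 72, s = 1 − 2·0 = 1, t = 0 − 2·1 = -2  (check: 338·1 + 133·(-2) = 72)
  q = 1: r = 61, s = 0 − 1·1 = -1, t = 1 − 1·(-2) = 3  (check: 338·(-1) + 133·3 = 61)
  q = 1: r = 11, s = 1 − 1·(-1) = 2, t = -2 − 1·3 = -5  (check: 338·2 + 133·(-5) = 11)
  q = 5: r = 6, s = -1 − 5·2 = -11, t = 3 − 5·(-5) = 28  (check: 338·(-11) + 133·28 = 6)
  q = 1: r = 5, s = 2 − 1·(-11) = 13, t = -5 − 1·28 = -33  (check: 338·13 + 133·(-33) = 5)
  q = 1: r = 1, s = -11 − 1·13 = -24, t = 28 − 1·(-33) = 61  (check: 338·(-24) + 133·61 = 1)
The row with r = 1 (the gcd) gives the Bezout coefficients s = -24, t = 61.
Result: 338 · (-24) + 133 · (61) = 1.

gcd(338, 133) = 1; s = -24, t = 61 (check: 338·(-24) + 133·61 = 1).


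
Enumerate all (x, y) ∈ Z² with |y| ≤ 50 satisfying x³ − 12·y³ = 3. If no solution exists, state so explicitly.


The equation is x³ - 12y³ = 3. For fixed y, x³ = 12·y³ + 3, so a solution requires the RHS to be a perfect cube.
Strategy: iterate y from -50 to 50, compute RHS = 12·y³ + 3, and check whether it is a (positive or negative) perfect cube.
Check small values of y:
  y = 0: RHS = 3 is not a perfect cube.
  y = 1: RHS = 15 is not a perfect cube.
  y = -1: RHS = -9 is not a perfect cube.
  y = 2: RHS = 99 is not a perfect cube.
  y = -2: RHS = -93 is not a perfect cube.
  y = 3: RHS = 327 is not a perfect cube.
  y = -3: RHS = -321 is not a perfect cube.
Continuing the search up to |y| = 50 finds no solutions either.
No (x, y) in the scanned range satisfies the equation.

No integer solutions with |y| ≤ 50.


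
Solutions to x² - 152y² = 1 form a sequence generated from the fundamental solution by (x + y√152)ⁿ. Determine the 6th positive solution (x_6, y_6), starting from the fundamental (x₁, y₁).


Step 1: Find the fundamental solution (x₁, y₁) of x² - 152y² = 1.
  Expand √152 as a continued fraction. a₀ = ⌊√152⌋ = 12; iterate m_{k+1} = d_k·a_k − m_k, d_{k+1} = (152 − m_{k+1}²)/d_k, a_{k+1} = ⌊(a₀ + m_{k+1})/d_{k+1}⌋ (starting m₀ = 0, d₀ = 1), with convergents p_k = a_k·p_{k-1} + p_{k-2}, q_k = a_k·q_{k-1} + q_{k-2} (p₋₁ = 1, q₋₁ = 0):
  k = 0: a₀ = 12; p₀/q₀ = 12/1; p₀² − 152·q₀² = 144 − 152 = -8.
  k = 1: m = 12, d = 8, a = ⌊(12 + 12)/8⌋ = 3; p/q = (3·12 + 1)/(3·1 + 0) = 37/3; p² − 152·q² = 1369 − 1368 = 1.
  The first convergent with p² − 152·q² = 1 gives the fundamental solution (x₁, y₁) = (37, 3).
Step 2: Apply the recurrence (x_{n+1}, y_{n+1}) = (x₁x_n + 152y₁y_n, x₁y_n + y₁x_n) repeatedly.
  From (x_1, y_1) = (37, 3): x_2 = 37·37 + 152·3·3 = 2737; y_2 = 37·3 + 3·37 = 222.
  From (x_2, y_2) = (2737, 222): x_3 = 37·2737 + 152·3·222 = 202501; y_3 = 37·222 + 3·2737 = 16425.
  From (x_3, y_3) = (202501, 16425): x_4 = 37·202501 + 152·3·16425 = 14982337; y_4 = 37·16425 + 3·202501 = 1215228.
  From (x_4, y_4) = (14982337, 1215228): x_5 = 37·14982337 + 152·3·1215228 = 1108490437; y_5 = 37·1215228 + 3·14982337 = 89910447.
  From (x_5, y_5) = (1108490437, 89910447): x_6 = 37·1108490437 + 152·3·89910447 = 82013310001; y_6 = 37·89910447 + 3·1108490437 = 6652157850.
Step 3: Verify x_6² - 152·y_6² = 6726183017320126620001 - 6726183017320126620000 = 1 (should be 1). ✓

(x_1, y_1) = (37, 3); (x_6, y_6) = (82013310001, 6652157850).


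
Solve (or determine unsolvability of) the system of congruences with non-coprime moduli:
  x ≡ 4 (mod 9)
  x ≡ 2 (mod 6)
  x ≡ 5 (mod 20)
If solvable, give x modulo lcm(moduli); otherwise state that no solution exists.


Moduli 9, 6, 20 are not pairwise coprime, so CRT works modulo lcm(m_i) when all pairwise compatibility conditions hold.
Pairwise compatibility: gcd(m_i, m_j) must divide a_i - a_j for every pair.
Merge one congruence at a time:
  Start: x ≡ 4 (mod 9).
  Combine with x ≡ 2 (mod 6): gcd(9, 6) = 3, and 2 - 4 = -2 is NOT divisible by 3.
    ⇒ system is inconsistent (no integer solution).

No solution (the system is inconsistent).


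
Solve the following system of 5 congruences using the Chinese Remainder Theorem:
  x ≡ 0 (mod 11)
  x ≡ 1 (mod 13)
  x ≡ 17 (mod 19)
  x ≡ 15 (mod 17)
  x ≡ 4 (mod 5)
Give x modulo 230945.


Product of moduli M = 11 · 13 · 19 · 17 · 5 = 230945.
Merge one congruence at a time:
  Start: x ≡ 0 (mod 11).
  Combine with x ≡ 1 (mod 13); new modulus lcm = 143.
    Write x = 0 + 11·t and substitute into x ≡ 1 (mod 13): 11·t ≡ 1 − 0 = 1 (mod 13).
    The inverse of 11 mod 13 is 6 (since 11·6 = 66 = 5·13 + 1), so t ≡ 6·1 = 6 ≡ 6 (mod 13).
    Then x = 0 + 11·6 = 66, valid modulo lcm(11, 13) = 143: x ≡ 66 (mod 143).
  Combine with x ≡ 17 (mod 19); new modulus lcm = 2717.
    Write x = 66 + 143·t and substitute into x ≡ 17 (mod 19): 143·t ≡ 17 − 66 = -49 (mod 19).
    Reduce coefficients mod 19: 10·t ≡ 8 (mod 19).
    The inverse of 10 mod 19 is 2 (since 10·2 = 20 = 1·19 + 1), so t ≡ 2·8 = 16 ≡ 16 (mod 19).
    Then x = 66 + 143·16 = 2354, valid modulo lcm(143, 19) = 2717: x ≡ 2354 (mod 2717).
  Combine with x ≡ 15 (mod 17); new modulus lcm = 46189.
    Write x = 2354 + 2717·t and substitute into x ≡ 15 (mod 17): 2717·t ≡ 15 − 2354 = -2339 (mod 17).
    Reduce coefficients mod 17: 14·t ≡ 7 (mod 17).
    The inverse of 14 mod 17 is 11 (since 14·11 = 154 = 9·17 + 1), so t ≡ 11·7 = 77 ≡ 9 (mod 17).
    Then x = 2354 + 2717·9 = 26807, valid modulo lcm(2717, 17) = 46189: x ≡ 26807 (mod 46189).
  Combine with x ≡ 4 (mod 5); new modulus lcm = 230945.
    Write x = 26807 + 46189·t and substitute into x ≡ 4 (mod 5): 46189·t ≡ 4 − 26807 = -26803 (mod 5).
    Reduce coefficients mod 5: 4·t ≡ 2 (mod 5).
    The inverse of 4 mod 5 is 4 (since 4·4 = 16 = 3·5 + 1), so t ≡ 4·2 = 8 ≡ 3 (mod 5).
    Then x = 26807 + 46189·3 = 165374, valid modulo lcm(46189, 5) = 230945: x ≡ 165374 (mod 230945).
Verify against each original: 165374 mod 11 = 0, 165374 mod 13 = 1, 165374 mod 19 = 17, 165374 mod 17 = 15, 165374 mod 5 = 4.

x ≡ 165374 (mod 230945).


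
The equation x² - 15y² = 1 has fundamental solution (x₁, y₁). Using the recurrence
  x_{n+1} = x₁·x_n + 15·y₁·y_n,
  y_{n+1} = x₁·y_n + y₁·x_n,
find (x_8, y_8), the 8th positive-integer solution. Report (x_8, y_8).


Step 1: Find the fundamental solution (x₁, y₁) of x² - 15y² = 1.
  Expand √15 as a continued fraction. a₀ = ⌊√15⌋ = 3; iterate m_{k+1} = d_k·a_k − m_k, d_{k+1} = (15 − m_{k+1}²)/d_k, a_{k+1} = ⌊(a₀ + m_{k+1})/d_{k+1}⌋ (starting m₀ = 0, d₀ = 1), with convergents p_k = a_k·p_{k-1} + p_{k-2}, q_k = a_k·q_{k-1} + q_{k-2} (p₋₁ = 1, q₋₁ = 0):
  k = 0: a₀ = 3; p₀/q₀ = 3/1; p₀² − 15·q₀² = 9 − 15 = -6.
  k = 1: m = 3, d = 6, a = ⌊(3 + 3)/6⌋ = 1; p/q = (1·3 + 1)/(1·1 + 0) = 4/1; p² − 15·q² = 16 − 15 = 1.
  The first convergent with p² − 15·q² = 1 gives the fundamental solution (x₁, y₁) = (4, 1).
Step 2: Apply the recurrence (x_{n+1}, y_{n+1}) = (x₁x_n + 15y₁y_n, x₁y_n + y₁x_n) repeatedly.
  From (x_1, y_1) = (4, 1): x_2 = 4·4 + 15·1·1 = 31; y_2 = 4·1 + 1·4 = 8.
  From (x_2, y_2) = (31, 8): x_3 = 4·31 + 15·1·8 = 244; y_3 = 4·8 + 1·31 = 63.
  From (x_3, y_3) = (244, 63): x_4 = 4·244 + 15·1·63 = 1921; y_4 = 4·63 + 1·244 = 496.
  From (x_4, y_4) = (1921, 496): x_5 = 4·1921 + 15·1·496 = 15124; y_5 = 4·496 + 1·1921 = 3905.
  From (x_5, y_5) = (15124, 3905): x_6 = 4·15124 + 15·1·3905 = 119071; y_6 = 4·3905 + 1·15124 = 30744.
  From (x_6, y_6) = (119071, 30744): x_7 = 4·119071 + 15·1·30744 = 937444; y_7 = 4·30744 + 1·119071 = 242047.
  From (x_7, y_7) = (937444, 242047): x_8 = 4·937444 + 15·1·242047 = 7380481; y_8 = 4·242047 + 1·937444 = 1905632.
Step 3: Verify x_8² - 15·y_8² = 54471499791361 - 54471499791360 = 1 (should be 1). ✓

(x_1, y_1) = (4, 1); (x_8, y_8) = (7380481, 1905632).


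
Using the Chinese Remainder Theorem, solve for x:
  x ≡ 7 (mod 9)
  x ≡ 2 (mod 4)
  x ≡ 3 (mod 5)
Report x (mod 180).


Moduli 9, 4, 5 are pairwise coprime; by CRT there is a unique solution modulo M = 9 · 4 · 5 = 180.
Solve pairwise, accumulating the modulus:
  Start with x ≡ 7 (mod 9).
  Combine with x ≡ 2 (mod 4): since gcd(9, 4) = 1, we get a unique residue mod 36.
    Write x = 7 + 9·t and substitute into x ≡ 2 (mod 4): 9·t ≡ 2 − 7 = -5 (mod 4).
    Reduce coefficients mod 4: 1·t ≡ 3 (mod 4).
    So t ≡ 3 (mod 4).
    Then x = 7 + 9·3 = 34, valid modulo lcm(9, 4) = 36: x ≡ 34 (mod 36).
  Combine with x ≡ 3 (mod 5): since gcd(36, 5) = 1, we get a unique residue mod 180.
    Write x = 34 + 36·t and substitute into x ≡ 3 (mod 5): 36·t ≡ 3 − 34 = -31 (mod 5).
    Reduce coefficients mod 5: 1·t ≡ 4 (mod 5).
    So t ≡ 4 (mod 5).
    Then x = 34 + 36·4 = 178, valid modulo lcm(36, 5) = 180: x ≡ 178 (mod 180).
Verify: 178 mod 9 = 7 ✓, 178 mod 4 = 2 ✓, 178 mod 5 = 3 ✓.

x ≡ 178 (mod 180).


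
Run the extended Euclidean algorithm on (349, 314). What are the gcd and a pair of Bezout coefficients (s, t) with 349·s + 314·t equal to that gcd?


Euclidean algorithm on (349, 314) — divide until remainder is 0:
  349 = 1 · 314 + 35
  314 = 8 · 35 + 34
  35 = 1 · 34 + 1
  34 = 34 · 1 + 0
gcd(349, 314) = 1.
Track Bezout coefficients alongside the remainders: start with r₀ = 349 = a·1 + b·0 (s = 1, t = 0) and r₁ = 314 = a·0 + b·1 (s = 0, t = 1); each new remainder r_{k+1} = r_{k-1} − q_k·r_k inherits s_{k+1} = s_{k-1} − q_k·s_k, t_{k+1} = t_{k-1} − q_k·t_k, so r_k = a·s_k + b·t_k at every step:
  q = 1: r = 35, s = 1 − 1·0 = 1, t = 0 − 1·1 = -1  (check: 349·1 + 314·(-1) = 35)
  q = 8: r = 34, s = 0 − 8·1 = -8, t = 1 − 8·(-1) = 9  (check: 349·(-8) + 314·9 = 34)
  q = 1: r = 1, s = 1 − 1·(-8) = 9, t = -1 − 1·9 = -10  (check: 349·9 + 314·(-10) = 1)
The row with r = 1 (the gcd) gives the Bezout coefficients s = 9, t = -10.
Result: 349 · (9) + 314 · (-10) = 1.

gcd(349, 314) = 1; s = 9, t = -10 (check: 349·9 + 314·(-10) = 1).


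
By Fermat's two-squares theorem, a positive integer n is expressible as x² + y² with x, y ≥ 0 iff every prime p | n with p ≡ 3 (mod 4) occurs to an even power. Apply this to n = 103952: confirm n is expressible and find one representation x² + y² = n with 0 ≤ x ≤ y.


Step 1: Factor n = 103952 = 2^4 · 73 · 89.
Step 2: Check the mod-4 condition on each prime factor: 2 = 2 (special); 73 ≡ 1 (mod 4), exponent 1; 89 ≡ 1 (mod 4), exponent 1.
All primes ≡ 3 (mod 4) appear to even exponent (or don't appear), so by the two-squares theorem n IS expressible as a sum of two squares.
Step 3: Build a representation. Group n = k² · m with k = 4 and m = 73 · 89 = 6497 (a product of primes ≡ 1 (mod 4)); a representation of m scales to one of n via (k·x)² + (k·y)² = k²(x² + y²). Each prime p ≡ 1 (mod 4) is itself a sum of two squares; find a² by testing p − a² for a perfect square:
  73: 73 − 1² = 72, 73 − 2² = 69, 73 − 3² = 64 = 8² ⇒ 73 = 3² + 8².
  89: 89 − 1² = 88, 89 − 2² = 85, 89 − 3² = 80, 89 − 4² = 73, 89 − 5² = 64 = 8² ⇒ 89 = 5² + 8².
  Combine using the Brahmagupta–Fibonacci identity (a² + b²)(c² + d²) = (ac − bd)² + (ad + bc)² = (ac + bd)² + (ad − bc)²:
  73 · 89 = 6497: from (3² + 8²)(5² + 8²), take (3·5 − 8·8, 3·8 + 8·5) = (15 − 64, 24 + 40) = (-49, 64); dropping signs (only squares matter) gives (49, 64); check 49² + 64² = 2401 + 4096 = 6497 ✓.
  Scale by k = 4: (4·49, 4·64) = (196, 256).
Step 4: Order so x ≤ y and verify: 196² + 256² = 38416 + 65536 = 103952 = n. ✓

n = 103952 = 196² + 256² (one valid representation with x ≤ y).


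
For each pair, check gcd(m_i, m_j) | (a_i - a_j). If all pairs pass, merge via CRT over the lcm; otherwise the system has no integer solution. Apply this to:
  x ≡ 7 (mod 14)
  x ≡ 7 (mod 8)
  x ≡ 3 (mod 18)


Moduli 14, 8, 18 are not pairwise coprime, so CRT works modulo lcm(m_i) when all pairwise compatibility conditions hold.
Pairwise compatibility: gcd(m_i, m_j) must divide a_i - a_j for every pair.
Merge one congruence at a time:
  Start: x ≡ 7 (mod 14).
  Combine with x ≡ 7 (mod 8): gcd(14, 8) = 2; 7 - 7 = 0, which IS divisible by 2, so compatible.
    Write x = 7 + 14·t and substitute into x ≡ 7 (mod 8): 14·t ≡ 7 − 7 = 0 (mod 8).
    Divide the congruence (and modulus) by g = 2: 7·t ≡ 0 (mod 4).
    Reduce coefficients mod 4: 3·t ≡ 0 (mod 4).
    The inverse of 3 mod 4 is 3 (since 3·3 = 9 = 2·4 + 1), so t ≡ 3·0 = 0 ≡ 0 (mod 4).
    Then x = 7 + 14·0 = 7, valid modulo lcm(14, 8) = 56: x ≡ 7 (mod 56).
  Combine with x ≡ 3 (mod 18): gcd(56, 18) = 2; 3 - 7 = -4, which IS divisible by 2, so compatible.
    Write x = 7 + 56·t and substitute into x ≡ 3 (mod 18): 56·t ≡ 3 − 7 = -4 (mod 18).
    Divide the congruence (and modulus) by g = 2: 28·t ≡ -2 (mod 9).
    Reduce coefficients mod 9: 1·t ≡ 7 (mod 9).
    So t ≡ 7 (mod 9).
    Then x = 7 + 56·7 = 399, valid modulo lcm(56, 18) = 504: x ≡ 399 (mod 504).
Verify: 399 mod 14 = 7, 399 mod 8 = 7, 399 mod 18 = 3.

x ≡ 399 (mod 504).


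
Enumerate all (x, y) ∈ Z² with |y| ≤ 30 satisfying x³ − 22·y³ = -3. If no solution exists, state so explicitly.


The equation is x³ - 22y³ = -3. For fixed y, x³ = 22·y³ − 3, so a solution requires the RHS to be a perfect cube.
Strategy: iterate y from -30 to 30, compute RHS = 22·y³ − 3, and check whether it is a (positive or negative) perfect cube.
Check small values of y:
  y = 0: RHS = -3 is not a perfect cube.
  y = 1: RHS = 19 is not a perfect cube.
  y = -1: RHS = -25 is not a perfect cube.
  y = 2: RHS = 173 is not a perfect cube.
  y = -2: RHS = -179 is not a perfect cube.
  y = 3: RHS = 591 is not a perfect cube.
  y = -3: RHS = -597 is not a perfect cube.
Continuing the search up to |y| = 30 finds no solutions either.
No (x, y) in the scanned range satisfies the equation.

No integer solutions with |y| ≤ 30.


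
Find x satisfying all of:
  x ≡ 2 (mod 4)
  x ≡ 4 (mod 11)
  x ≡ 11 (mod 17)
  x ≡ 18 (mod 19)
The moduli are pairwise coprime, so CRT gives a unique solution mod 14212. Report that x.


Product of moduli M = 4 · 11 · 17 · 19 = 14212.
Merge one congruence at a time:
  Start: x ≡ 2 (mod 4).
  Combine with x ≡ 4 (mod 11); new modulus lcm = 44.
    Write x = 2 + 4·t and substitute into x ≡ 4 (mod 11): 4·t ≡ 4 − 2 = 2 (mod 11).
    The inverse of 4 mod 11 is 3 (since 4·3 = 12 = 1·11 + 1), so t ≡ 3·2 = 6 ≡ 6 (mod 11).
    Then x = 2 + 4·6 = 26, valid modulo lcm(4, 11) = 44: x ≡ 26 (mod 44).
  Combine with x ≡ 11 (mod 17); new modulus lcm = 748.
    Write x = 26 + 44·t and substitute into x ≡ 11 (mod 17): 44·t ≡ 11 − 26 = -15 (mod 17).
    Reduce coefficients mod 17: 10·t ≡ 2 (mod 17).
    The inverse of 10 mod 17 is 12 (since 10·12 = 120 = 7·17 + 1), so t ≡ 12·2 = 24 ≡ 7 (mod 17).
    Then x = 26 + 44·7 = 334, valid modulo lcm(44, 17) = 748: x ≡ 334 (mod 748).
  Combine with x ≡ 18 (mod 19); new modulus lcm = 14212.
    Write x = 334 + 748·t and substitute into x ≡ 18 (mod 19): 748·t ≡ 18 − 334 = -316 (mod 19).
    Reduce coefficients mod 19: 7·t ≡ 7 (mod 19).
    The inverse of 7 mod 19 is 11 (since 7·11 = 77 = 4·19 + 1), so t ≡ 11·7 = 77 ≡ 1 (mod 19).
    Then x = 334 + 748·1 = 1082, valid modulo lcm(748, 19) = 14212: x ≡ 1082 (mod 14212).
Verify against each original: 1082 mod 4 = 2, 1082 mod 11 = 4, 1082 mod 17 = 11, 1082 mod 19 = 18.

x ≡ 1082 (mod 14212).


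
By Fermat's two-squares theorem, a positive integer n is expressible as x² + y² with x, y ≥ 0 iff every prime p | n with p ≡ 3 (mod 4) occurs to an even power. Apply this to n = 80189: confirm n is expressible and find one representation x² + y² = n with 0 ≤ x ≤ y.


Step 1: Factor n = 80189 = 17 · 53 · 89.
Step 2: Check the mod-4 condition on each prime factor: 17 ≡ 1 (mod 4), exponent 1; 53 ≡ 1 (mod 4), exponent 1; 89 ≡ 1 (mod 4), exponent 1.
All primes ≡ 3 (mod 4) appear to even exponent (or don't appear), so by the two-squares theorem n IS expressible as a sum of two squares.
Step 3: Build a representation. Here n = 17 · 53 · 89 is a product of primes ≡ 1 (mod 4). Each prime p ≡ 1 (mod 4) is itself a sum of two squares; find a² by testing p − a² for a perfect square:
  17: 17 − 1² = 16 = 4² ⇒ 17 = 1² + 4².
  53: 53 − 1² = 52, 53 − 2² = 49 = 7² ⇒ 53 = 2² + 7².
  89: 89 − 1² = 88, 89 − 2² = 85, 89 − 3² = 80, 89 − 4² = 73, 89 − 5² = 64 = 8² ⇒ 89 = 5² + 8².
  Combine using the Brahmagupta–Fibonacci identity (a² + b²)(c² + d²) = (ac − bd)² + (ad + bc)² = (ac + bd)² + (ad − bc)²:
  17 · 53 = 901: from (1² + 4²)(2² + 7²), take (1·2 − 4·7, 1·7 + 4·2) = (2 − 28, 7 + 8) = (-26, 15); dropping signs (only squares matter) gives (26, 15); check 26² + 15² = 676 + 225 = 901 ✓.
  901 · 89 = 80189: from (26² + 15²)(5² + 8²), take (26·5 − 15·8, 26·8 + 15·5) = (130 − 120, 208 + 75) = (10, 283); check 10² + 283² = 100 + 80089 = 80189 ✓.
Step 4: Order so x ≤ y and verify: 10² + 283² = 100 + 80089 = 80189 = n. ✓

n = 80189 = 10² + 283² (one valid representation with x ≤ y).


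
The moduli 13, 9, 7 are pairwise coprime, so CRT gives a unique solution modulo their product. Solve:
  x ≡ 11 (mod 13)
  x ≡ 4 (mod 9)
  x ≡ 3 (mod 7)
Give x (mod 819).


Moduli 13, 9, 7 are pairwise coprime; by CRT there is a unique solution modulo M = 13 · 9 · 7 = 819.
Solve pairwise, accumulating the modulus:
  Start with x ≡ 11 (mod 13).
  Combine with x ≡ 4 (mod 9): since gcd(13, 9) = 1, we get a unique residue mod 117.
    Write x = 11 + 13·t and substitute into x ≡ 4 (mod 9): 13·t ≡ 4 − 11 = -7 (mod 9).
    Reduce coefficients mod 9: 4·t ≡ 2 (mod 9).
    The inverse of 4 mod 9 is 7 (since 4·7 = 28 = 3·9 + 1), so t ≡ 7·2 = 14 ≡ 5 (mod 9).
    Then x = 11 + 13·5 = 76, valid modulo lcm(13, 9) = 117: x ≡ 76 (mod 117).
  Combine with x ≡ 3 (mod 7): since gcd(117, 7) = 1, we get a unique residue mod 819.
    Write x = 76 + 117·t and substitute into x ≡ 3 (mod 7): 117·t ≡ 3 − 76 = -73 (mod 7).
    Reduce coefficients mod 7: 5·t ≡ 4 (mod 7).
    The inverse of 5 mod 7 is 3 (since 5·3 = 15 = 2·7 + 1), so t ≡ 3·4 = 12 ≡ 5 (mod 7).
    Then x = 76 + 117·5 = 661, valid modulo lcm(117, 7) = 819: x ≡ 661 (mod 819).
Verify: 661 mod 13 = 11 ✓, 661 mod 9 = 4 ✓, 661 mod 7 = 3 ✓.

x ≡ 661 (mod 819).


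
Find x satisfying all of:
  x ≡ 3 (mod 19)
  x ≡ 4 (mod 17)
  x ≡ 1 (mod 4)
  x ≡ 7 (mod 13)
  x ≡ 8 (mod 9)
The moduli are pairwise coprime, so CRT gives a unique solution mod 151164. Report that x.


Product of moduli M = 19 · 17 · 4 · 13 · 9 = 151164.
Merge one congruence at a time:
  Start: x ≡ 3 (mod 19).
  Combine with x ≡ 4 (mod 17); new modulus lcm = 323.
    Write x = 3 + 19·t and substitute into x ≡ 4 (mod 17): 19·t ≡ 4 − 3 = 1 (mod 17).
    Reduce coefficients mod 17: 2·t ≡ 1 (mod 17).
    The inverse of 2 mod 17 is 9 (since 2·9 = 18 = 1·17 + 1), so t ≡ 9·1 = 9 ≡ 9 (mod 17).
    Then x = 3 + 19·9 = 174, valid modulo lcm(19, 17) = 323: x ≡ 174 (mod 323).
  Combine with x ≡ 1 (mod 4); new modulus lcm = 1292.
    Write x = 174 + 323·t and substitute into x ≡ 1 (mod 4): 323·t ≡ 1 − 174 = -173 (mod 4).
    Reduce coefficients mod 4: 3·t ≡ 3 (mod 4).
    The inverse of 3 mod 4 is 3 (since 3·3 = 9 = 2·4 + 1), so t ≡ 3·3 = 9 ≡ 1 (mod 4).
    Then x = 174 + 323·1 = 497, valid modulo lcm(323, 4) = 1292: x ≡ 497 (mod 1292).
  Combine with x ≡ 7 (mod 13); new modulus lcm = 16796.
    Write x = 497 + 1292·t and substitute into x ≡ 7 (mod 13): 1292·t ≡ 7 − 497 = -490 (mod 13).
    Reduce coefficients mod 13: 5·t ≡ 4 (mod 13).
    The inverse of 5 mod 13 is 8 (since 5·8 = 40 = 3·13 + 1), so t ≡ 8·4 = 32 ≡ 6 (mod 13).
    Then x = 497 + 1292·6 = 8249, valid modulo lcm(1292, 13) = 16796: x ≡ 8249 (mod 16796).
  Combine with x ≡ 8 (mod 9); new modulus lcm = 151164.
    Write x = 8249 + 16796·t and substitute into x ≡ 8 (mod 9): 16796·t ≡ 8 − 8249 = -8241 (mod 9).
    Reduce coefficients mod 9: 2·t ≡ 3 (mod 9).
    The inverse of 2 mod 9 is 5 (since 2·5 = 10 = 1·9 + 1), so t ≡ 5·3 = 15 ≡ 6 (mod 9).
    Then x = 8249 + 16796·6 = 109025, valid modulo lcm(16796, 9) = 151164: x ≡ 109025 (mod 151164).
Verify against each original: 109025 mod 19 = 3, 109025 mod 17 = 4, 109025 mod 4 = 1, 109025 mod 13 = 7, 109025 mod 9 = 8.

x ≡ 109025 (mod 151164).


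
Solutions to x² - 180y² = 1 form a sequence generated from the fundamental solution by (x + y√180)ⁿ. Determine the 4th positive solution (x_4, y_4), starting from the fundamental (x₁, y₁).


Step 1: Find the fundamental solution (x₁, y₁) of x² - 180y² = 1.
  Expand √180 as a continued fraction. a₀ = ⌊√180⌋ = 13; iterate m_{k+1} = d_k·a_k − m_k, d_{k+1} = (180 − m_{k+1}²)/d_k, a_{k+1} = ⌊(a₀ + m_{k+1})/d_{k+1}⌋ (starting m₀ = 0, d₀ = 1), with convergents p_k = a_k·p_{k-1} + p_{k-2}, q_k = a_k·q_{k-1} + q_{k-2} (p₋₁ = 1, q₋₁ = 0):
  k = 0: a₀ = 13; p₀/q₀ = 13/1; p₀² − 180·q₀² = 169 − 180 = -11.
  k = 1: m = 13, d = 11, a = ⌊(13 + 13)/11⌋ = 2; p/q = (2·13 + 1)/(2·1 + 0) = 27/2; p² − 180·q² = 729 − 720 = 9.
  k = 2: m = 9, d = 9, a = ⌊(13 + 9)/9⌋ = 2; p/q = (2·27 + 13)/(2·2 + 1) = 67/5; p² − 180·q² = 4489 − 4500 = -11.
  k = 3: m = 9, d = 11, a = ⌊(13 + 9)/11⌋ = 2; p/q = (2·67 + 27)/(2·5 + 2) = 161/12; p² − 180·q² = 25921 − 25920 = 1.
  The first convergent with p² − 180·q² = 1 gives the fundamental solution (x₁, y₁) = (161, 12).
Step 2: Apply the recurrence (x_{n+1}, y_{n+1}) = (x₁x_n + 180y₁y_n, x₁y_n + y₁x_n) repeatedly.
  From (x_1, y_1) = (161, 12): x_2 = 161·161 + 180·12·12 = 51841; y_2 = 161·12 + 12·161 = 3864.
  From (x_2, y_2) = (51841, 3864): x_3 = 161·51841 + 180·12·3864 = 16692641; y_3 = 161·3864 + 12·51841 = 1244196.
  From (x_3, y_3) = (16692641, 1244196): x_4 = 161·16692641 + 180·12·1244196 = 5374978561; y_4 = 161·1244196 + 12·16692641 = 400627248.
Step 3: Verify x_4² - 180·y_4² = 28890394531209630721 - 28890394531209630720 = 1 (should be 1). ✓

(x_1, y_1) = (161, 12); (x_4, y_4) = (5374978561, 400627248).


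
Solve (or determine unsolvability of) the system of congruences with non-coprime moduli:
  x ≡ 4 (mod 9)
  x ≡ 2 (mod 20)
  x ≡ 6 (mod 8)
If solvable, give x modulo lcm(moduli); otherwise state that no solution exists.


Moduli 9, 20, 8 are not pairwise coprime, so CRT works modulo lcm(m_i) when all pairwise compatibility conditions hold.
Pairwise compatibility: gcd(m_i, m_j) must divide a_i - a_j for every pair.
Merge one congruence at a time:
  Start: x ≡ 4 (mod 9).
  Combine with x ≡ 2 (mod 20): gcd(9, 20) = 1; 2 - 4 = -2, which IS divisible by 1, so compatible.
    Write x = 4 + 9·t and substitute into x ≡ 2 (mod 20): 9·t ≡ 2 − 4 = -2 (mod 20).
    Reduce coefficients mod 20: 9·t ≡ 18 (mod 20).
    The inverse of 9 mod 20 is 9 (since 9·9 = 81 = 4·20 + 1), so t ≡ 9·18 = 162 ≡ 2 (mod 20).
    Then x = 4 + 9·2 = 22, valid modulo lcm(9, 20) = 180: x ≡ 22 (mod 180).
  Combine with x ≡ 6 (mod 8): gcd(180, 8) = 4; 6 - 22 = -16, which IS divisible by 4, so compatible.
    Write x = 22 + 180·t and substitute into x ≡ 6 (mod 8): 180·t ≡ 6 − 22 = -16 (mod 8).
    Divide the congruence (and modulus) by g = 4: 45·t ≡ -4 (mod 2).
    Reduce coefficients mod 2: 1·t ≡ 0 (mod 2).
    So t ≡ 0 (mod 2).
    Then x = 22 + 180·0 = 22, valid modulo lcm(180, 8) = 360: x ≡ 22 (mod 360).
Verify: 22 mod 9 = 4, 22 mod 20 = 2, 22 mod 8 = 6.

x ≡ 22 (mod 360).
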